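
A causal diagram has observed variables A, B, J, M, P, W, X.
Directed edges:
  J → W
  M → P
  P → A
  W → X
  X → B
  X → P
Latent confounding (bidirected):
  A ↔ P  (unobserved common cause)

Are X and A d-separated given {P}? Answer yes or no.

Bayes-Ball from X | {P} reaches {A,B,J,M,W}.
A ∈ reach(X|{P}) ⇒ X ⊥̸ A | {P}.

No — X and A are d-connected given {P}.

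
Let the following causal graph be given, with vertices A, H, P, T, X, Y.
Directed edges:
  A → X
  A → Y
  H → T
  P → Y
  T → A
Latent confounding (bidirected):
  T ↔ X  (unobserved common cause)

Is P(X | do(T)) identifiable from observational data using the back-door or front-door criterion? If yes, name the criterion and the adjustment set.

P(X|do(T)): frontdoor, adjust for {A}.

desc(T)\{T}={A,X,Y}; candidates ⊆ {H,P}.
T↔X: latent back-door arc(s) into T.
size 0: {}; under {} T still reaches {H,X} ∋ X.
size 1: {H}, {P}; under {H} T still reaches {X} ∋ X.
size 2: {H,P}; under {H,P} T still reaches {X} ∋ X.
T↔X cannot be blocked by any observed set — no back-door set.
{A}: (i) intercepts every directed T→X path; (ii) no back-door T→{A}; (iii) {T} blocks every back-door {A}→X. Front-door holds.
P(X|do(T)) = Σ_{A} P(A|T) Σ_{T'} P(X|A,T')P(T').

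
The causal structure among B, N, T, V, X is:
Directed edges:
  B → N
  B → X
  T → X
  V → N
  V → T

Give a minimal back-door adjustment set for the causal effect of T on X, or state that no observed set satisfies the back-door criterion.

desc(T)\{T}={X}; candidates ⊆ {B,N,V}.
∅: T⊥X given ∅ in G with T→· removed — back-door holds.

T→X: minimal back-door set ∅.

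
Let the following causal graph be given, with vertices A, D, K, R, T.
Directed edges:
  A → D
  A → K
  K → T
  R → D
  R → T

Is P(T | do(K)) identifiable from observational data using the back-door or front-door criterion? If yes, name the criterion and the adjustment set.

desc(K)\{K}={T}; candidates ⊆ {A,D,R}.
∅: K⊥T given ∅ in G with K→· removed — back-door holds.
P(T|do(K)) = P(T|K) — no adjustment needed.

P(T|do(K)): backdoor, adjust for ∅.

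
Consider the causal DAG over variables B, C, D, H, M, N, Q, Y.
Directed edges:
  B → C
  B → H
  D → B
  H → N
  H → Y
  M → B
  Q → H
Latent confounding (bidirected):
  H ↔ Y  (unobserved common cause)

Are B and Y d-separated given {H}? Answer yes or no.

Bayes-Ball from B | {H} reaches {C,D,M,Q,Y}.
Y ∈ reach(B|{H}) ⇒ B ⊥̸ Y | {H}.

No — B and Y are d-connected given {H}.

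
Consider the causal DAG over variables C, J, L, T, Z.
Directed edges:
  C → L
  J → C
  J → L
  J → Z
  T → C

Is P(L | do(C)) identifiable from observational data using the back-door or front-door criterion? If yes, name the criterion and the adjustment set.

desc(C)\{C}={L}; candidates ⊆ {J,T,Z}.
size 0: {}; under {} C still reaches {J,L,T,Z} ∋ L.
{J}: C⊥L given {J} in G with C→· removed — back-door holds.
P(L|do(C)) = Σ_{J} P(L|C,J)·P(J).

P(L|do(C)): backdoor, adjust for {J}.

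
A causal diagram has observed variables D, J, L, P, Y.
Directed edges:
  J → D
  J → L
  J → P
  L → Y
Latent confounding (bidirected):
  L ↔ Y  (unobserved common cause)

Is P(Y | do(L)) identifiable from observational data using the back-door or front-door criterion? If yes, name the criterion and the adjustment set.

desc(L)\{L}={Y}; candidates ⊆ {D,J,P}.
L↔Y: latent back-door arc(s) into L.
size 0: {}; under {} L still reaches {D,J,P,Y} ∋ Y.
size 1: {D}, {J}, {P}; under {D} L still reaches {J,P,Y} ∋ Y.
size 2: {D,J}, {D,P}, {J,P}; under {D,J} L still reaches {Y} ∋ Y.
L↔Y cannot be blocked by any observed set — no back-door set.
No mediator lies on a directed L→…→Y path.
Neither criterion identifies P(Y|do(L)) in this graph.

P(Y|do(L)): not identifiable (no BD/FD set).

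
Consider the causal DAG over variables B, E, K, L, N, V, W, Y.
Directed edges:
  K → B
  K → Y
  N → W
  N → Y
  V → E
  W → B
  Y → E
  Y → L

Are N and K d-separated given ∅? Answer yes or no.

Yes — N ⊥ K | ∅.

Bayes-Ball from N | ∅ reaches {B,E,L,W,Y}.
K ∉ reach(N|∅) ⇒ N ⊥ K | ∅.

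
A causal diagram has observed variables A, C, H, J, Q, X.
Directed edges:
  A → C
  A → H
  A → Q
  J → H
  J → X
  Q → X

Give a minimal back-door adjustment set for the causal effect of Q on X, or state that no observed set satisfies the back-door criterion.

Q→X: minimal back-door set ∅.

desc(Q)\{Q}={X}; candidates ⊆ {A,C,H,J}.
∅: Q⊥X given ∅ in G with Q→· removed — back-door holds.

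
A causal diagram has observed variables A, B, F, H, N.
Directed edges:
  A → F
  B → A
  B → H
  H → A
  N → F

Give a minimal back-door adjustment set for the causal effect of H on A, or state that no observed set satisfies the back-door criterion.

H→A: minimal back-door set {B}.

desc(H)\{H}={A,F}; candidates ⊆ {B,N}.
size 0: {}; under {} H still reaches {A,B,F} ∋ A.
{B}: H⊥A given {B} in G with H→· removed — back-door holds.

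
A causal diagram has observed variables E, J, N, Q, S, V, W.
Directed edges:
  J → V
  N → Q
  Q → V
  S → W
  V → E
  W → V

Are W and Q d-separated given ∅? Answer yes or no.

Yes — W ⊥ Q | ∅.

Bayes-Ball from W | ∅ reaches {E,S,V}.
Q ∉ reach(W|∅) ⇒ W ⊥ Q | ∅.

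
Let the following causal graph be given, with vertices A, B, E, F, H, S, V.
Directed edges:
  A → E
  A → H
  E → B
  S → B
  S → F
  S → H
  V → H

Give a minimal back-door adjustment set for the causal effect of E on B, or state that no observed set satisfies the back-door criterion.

E→B: minimal back-door set ∅.

desc(E)\{E}={B}; candidates ⊆ {A,F,H,S,V}.
∅: E⊥B given ∅ in G with E→· removed — back-door holds.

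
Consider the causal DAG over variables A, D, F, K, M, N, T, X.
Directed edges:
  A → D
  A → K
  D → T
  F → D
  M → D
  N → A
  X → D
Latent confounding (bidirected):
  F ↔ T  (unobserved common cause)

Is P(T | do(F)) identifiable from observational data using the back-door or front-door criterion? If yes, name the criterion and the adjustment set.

desc(F)\{F}={D,T}; candidates ⊆ {A,K,M,N,X}.
F↔T: latent back-door arc(s) into F.
size 0: {}; under {} F still reaches {T} ∋ T.
size 1: {A}, {K}, {M} …(+2); under {A} F still reaches {T} ∋ T.
size 2: {A,K}, {A,M}, {A,N} …(+7); under {A,K} F still reaches {T} ∋ T.
F↔T cannot be blocked by any observed set — no back-door set.
{D}: (i) intercepts every directed F→T path; (ii) no back-door F→{D}; (iii) {F} blocks every back-door {D}→T. Front-door holds.
P(T|do(F)) = Σ_{D} P(D|F) Σ_{F'} P(T|D,F')P(F').

P(T|do(F)): frontdoor, adjust for {D}.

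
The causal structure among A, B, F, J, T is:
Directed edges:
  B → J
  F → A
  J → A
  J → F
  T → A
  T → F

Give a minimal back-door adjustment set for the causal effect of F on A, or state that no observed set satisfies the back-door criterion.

F→A: minimal back-door set {J, T}.

desc(F)\{F}={A}; candidates ⊆ {B,J,T}.
size 0: {}; under {} F still reaches {A,B,J,T} ∋ A.
size 1: {B}, {J}, {T}; under {B} F still reaches {A,J,T} ∋ A.
{J,T}: F⊥A given {J,T} in G with F→· removed — back-door holds.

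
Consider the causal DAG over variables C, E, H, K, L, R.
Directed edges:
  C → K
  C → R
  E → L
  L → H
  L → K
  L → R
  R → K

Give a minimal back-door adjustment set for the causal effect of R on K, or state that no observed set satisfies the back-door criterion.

R→K: minimal back-door set {C, L}.

desc(R)\{R}={K}; candidates ⊆ {C,E,H,L}.
size 0: {}; under {} R still reaches {C,E,H,K,L} ∋ K.
size 1: {C}, {E}, {H} …(+1); under {C} R still reaches {E,H,K,L} ∋ K.
{C,L}: R⊥K given {C,L} in G with R→· removed — back-door holds.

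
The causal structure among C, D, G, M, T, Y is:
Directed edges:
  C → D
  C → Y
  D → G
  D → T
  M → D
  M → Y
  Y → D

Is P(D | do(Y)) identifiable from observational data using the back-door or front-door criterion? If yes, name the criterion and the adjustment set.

desc(Y)\{Y}={D,G,T}; candidates ⊆ {C,M}.
size 0: {}; under {} Y still reaches {C,D,G,M,T} ∋ D.
size 1: {C}, {M}; under {C} Y still reaches {D,G,M,T} ∋ D.
{C,M}: Y⊥D given {C,M} in G with Y→· removed — back-door holds.
P(D|do(Y)) = Σ_{C,M} P(D|Y,C,M)·P(C,M).

P(D|do(Y)): backdoor, adjust for {C, M}.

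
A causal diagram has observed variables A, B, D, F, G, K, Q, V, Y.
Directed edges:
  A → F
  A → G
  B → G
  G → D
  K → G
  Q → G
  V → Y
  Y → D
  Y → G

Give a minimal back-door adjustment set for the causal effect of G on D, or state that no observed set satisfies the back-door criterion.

desc(G)\{G}={D}; candidates ⊆ {A,B,F,K,Q,V,Y}.
size 0: {}; under {} G still reaches {A,B,D,F,K,Q,V,Y} ∋ D.
{Y}: G⊥D given {Y} in G with G→· removed — back-door holds.

G→D: minimal back-door set {Y}.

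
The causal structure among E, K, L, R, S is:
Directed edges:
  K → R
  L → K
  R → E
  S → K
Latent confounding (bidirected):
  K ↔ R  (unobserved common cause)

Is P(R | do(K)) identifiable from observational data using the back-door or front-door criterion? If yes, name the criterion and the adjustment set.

P(R|do(K)): not identifiable (no BD/FD set).

desc(K)\{K}={E,R}; candidates ⊆ {L,S}.
K↔R: latent back-door arc(s) into K.
size 0: {}; under {} K still reaches {E,L,R,S} ∋ R.
size 1: {L}, {S}; under {L} K still reaches {E,R,S} ∋ R.
size 2: {L,S}; under {L,S} K still reaches {E,R} ∋ R.
K↔R cannot be blocked by any observed set — no back-door set.
No mediator lies on a directed K→…→R path.
Neither criterion identifies P(R|do(K)) in this graph.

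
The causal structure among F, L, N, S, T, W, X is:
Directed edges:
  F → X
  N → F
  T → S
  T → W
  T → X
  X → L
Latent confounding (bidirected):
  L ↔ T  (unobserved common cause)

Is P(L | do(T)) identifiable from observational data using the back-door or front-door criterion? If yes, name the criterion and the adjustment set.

P(L|do(T)): frontdoor, adjust for {X}.

desc(T)\{T}={L,S,W,X}; candidates ⊆ {F,N}.
T↔L: latent back-door arc(s) into T.
size 0: {}; under {} T still reaches {L} ∋ L.
size 1: {F}, {N}; under {F} T still reaches {L} ∋ L.
size 2: {F,N}; under {F,N} T still reaches {L} ∋ L.
T↔L cannot be blocked by any observed set — no back-door set.
{X}: (i) intercepts every directed T→L path; (ii) no back-door T→{X}; (iii) {T} blocks every back-door {X}→L. Front-door holds.
P(L|do(T)) = Σ_{X} P(X|T) Σ_{T'} P(L|X,T')P(T').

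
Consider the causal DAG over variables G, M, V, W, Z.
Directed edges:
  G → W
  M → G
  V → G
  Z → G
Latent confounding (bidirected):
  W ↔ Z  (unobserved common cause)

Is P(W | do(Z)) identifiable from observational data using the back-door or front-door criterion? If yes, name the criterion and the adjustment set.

P(W|do(Z)): frontdoor, adjust for {G}.

desc(Z)\{Z}={G,W}; candidates ⊆ {M,V}.
Z↔W: latent back-door arc(s) into Z.
size 0: {}; under {} Z still reaches {W} ∋ W.
size 1: {M}, {V}; under {M} Z still reaches {W} ∋ W.
size 2: {M,V}; under {M,V} Z still reaches {W} ∋ W.
Z↔W cannot be blocked by any observed set — no back-door set.
{G}: (i) intercepts every directed Z→W path; (ii) no back-door Z→{G}; (iii) {Z} blocks every back-door {G}→W. Front-door holds.
P(W|do(Z)) = Σ_{G} P(G|Z) Σ_{Z'} P(W|G,Z')P(Z').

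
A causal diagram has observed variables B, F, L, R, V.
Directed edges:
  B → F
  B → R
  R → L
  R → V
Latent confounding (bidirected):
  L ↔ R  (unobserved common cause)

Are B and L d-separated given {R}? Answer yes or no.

No — B and L are d-connected given {R}.

Bayes-Ball from B | {R} reaches {F,L}.
L ∈ reach(B|{R}) ⇒ B ⊥̸ L | {R}.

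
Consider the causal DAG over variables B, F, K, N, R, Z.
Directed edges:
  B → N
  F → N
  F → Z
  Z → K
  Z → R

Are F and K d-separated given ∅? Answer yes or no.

Bayes-Ball from F | ∅ reaches {K,N,R,Z}.
K ∈ reach(F|∅) ⇒ F ⊥̸ K | ∅.

No — F and K are d-connected given ∅.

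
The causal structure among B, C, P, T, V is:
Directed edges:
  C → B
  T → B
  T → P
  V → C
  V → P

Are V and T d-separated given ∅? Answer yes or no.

Yes — V ⊥ T | ∅.

Bayes-Ball from V | ∅ reaches {B,C,P}.
T ∉ reach(V|∅) ⇒ V ⊥ T | ∅.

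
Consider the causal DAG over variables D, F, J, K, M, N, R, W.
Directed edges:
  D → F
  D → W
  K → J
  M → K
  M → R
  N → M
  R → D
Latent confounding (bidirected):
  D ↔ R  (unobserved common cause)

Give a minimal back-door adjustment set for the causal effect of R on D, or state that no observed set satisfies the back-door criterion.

R→D: no observed back-door set.

desc(R)\{R}={D,F,W}; candidates ⊆ {J,K,M,N}.
R↔D: latent back-door arc(s) into R.
size 0: {}; under {} R still reaches {D,F,J,K,M,N,W} ∋ D.
size 1: {J}, {K}, {M} …(+1); under {J} R still reaches {D,F,K,M,N,W} ∋ D.
size 2: {J,K}, {J,M}, {J,N} …(+3); under {J,K} R still reaches {D,F,M,N,W} ∋ D.
R↔D cannot be blocked by any observed set — no back-door set.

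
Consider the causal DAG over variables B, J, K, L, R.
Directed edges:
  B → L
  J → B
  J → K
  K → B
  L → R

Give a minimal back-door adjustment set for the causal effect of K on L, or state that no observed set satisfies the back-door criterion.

K→L: minimal back-door set {J}.

desc(K)\{K}={B,L,R}; candidates ⊆ {J}.
size 0: {}; under {} K still reaches {B,J,L,R} ∋ L.
{J}: K⊥L given {J} in G with K→· removed — back-door holds.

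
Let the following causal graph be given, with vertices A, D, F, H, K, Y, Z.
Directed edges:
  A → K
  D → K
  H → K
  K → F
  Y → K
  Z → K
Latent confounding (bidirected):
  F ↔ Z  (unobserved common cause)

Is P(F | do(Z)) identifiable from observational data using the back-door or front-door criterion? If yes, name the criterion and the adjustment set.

desc(Z)\{Z}={F,K}; candidates ⊆ {A,D,H,Y}.
Z↔F: latent back-door arc(s) into Z.
size 0: {}; under {} Z still reaches {F} ∋ F.
size 1: {A}, {D}, {H} …(+1); under {A} Z still reaches {F} ∋ F.
size 2: {A,D}, {A,H}, {A,Y} …(+3); under {A,D} Z still reaches {F} ∋ F.
Z↔F cannot be blocked by any observed set — no back-door set.
{K}: (i) intercepts every directed Z→F path; (ii) no back-door Z→{K}; (iii) {Z} blocks every back-door {K}→F. Front-door holds.
P(F|do(Z)) = Σ_{K} P(K|Z) Σ_{Z'} P(F|K,Z')P(Z').

P(F|do(Z)): frontdoor, adjust for {K}.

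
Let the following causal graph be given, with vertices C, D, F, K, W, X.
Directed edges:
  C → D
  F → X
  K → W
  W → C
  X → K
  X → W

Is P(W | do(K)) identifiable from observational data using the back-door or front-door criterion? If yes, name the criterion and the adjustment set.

P(W|do(K)): backdoor, adjust for {X}.

desc(K)\{K}={C,D,W}; candidates ⊆ {F,X}.
size 0: {}; under {} K still reaches {C,D,F,W,X} ∋ W.
{X}: K⊥W given {X} in G with K→· removed — back-door holds.
P(W|do(K)) = Σ_{X} P(W|K,X)·P(X).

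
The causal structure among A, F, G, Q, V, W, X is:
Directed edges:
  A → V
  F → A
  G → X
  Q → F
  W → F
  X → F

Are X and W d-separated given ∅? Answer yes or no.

Yes — X ⊥ W | ∅.

Bayes-Ball from X | ∅ reaches {A,F,G,V}.
W ∉ reach(X|∅) ⇒ X ⊥ W | ∅.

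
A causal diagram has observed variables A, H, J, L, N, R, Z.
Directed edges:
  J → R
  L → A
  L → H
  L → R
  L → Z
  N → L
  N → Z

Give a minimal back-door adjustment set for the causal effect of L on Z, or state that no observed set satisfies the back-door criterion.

L→Z: minimal back-door set {N}.

desc(L)\{L}={A,H,R,Z}; candidates ⊆ {J,N}.
size 0: {}; under {} L still reaches {N,Z} ∋ Z.
{N}: L⊥Z given {N} in G with L→· removed — back-door holds.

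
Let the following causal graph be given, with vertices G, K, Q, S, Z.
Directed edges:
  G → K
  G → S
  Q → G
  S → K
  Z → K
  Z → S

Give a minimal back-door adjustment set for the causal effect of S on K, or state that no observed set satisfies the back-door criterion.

desc(S)\{S}={K}; candidates ⊆ {G,Q,Z}.
size 0: {}; under {} S still reaches {G,K,Q,Z} ∋ K.
size 1: {G}, {Q}, {Z}; under {G} S still reaches {K,Z} ∋ K.
{G,Z}: S⊥K given {G,Z} in G with S→· removed — back-door holds.

S→K: minimal back-door set {G, Z}.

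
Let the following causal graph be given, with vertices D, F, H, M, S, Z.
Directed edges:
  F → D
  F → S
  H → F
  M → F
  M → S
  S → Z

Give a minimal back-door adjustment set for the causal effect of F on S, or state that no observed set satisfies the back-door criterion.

desc(F)\{F}={D,S,Z}; candidates ⊆ {H,M}.
size 0: {}; under {} F still reaches {H,M,S,Z} ∋ S.
{M}: F⊥S given {M} in G with F→· removed — back-door holds.

F→S: minimal back-door set {M}.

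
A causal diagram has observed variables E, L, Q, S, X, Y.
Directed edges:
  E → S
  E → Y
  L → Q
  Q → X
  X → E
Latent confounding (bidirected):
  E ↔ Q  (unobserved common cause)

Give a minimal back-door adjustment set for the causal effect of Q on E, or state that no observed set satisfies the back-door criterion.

Q→E: no observed back-door set.

desc(Q)\{Q}={E,S,X,Y}; candidates ⊆ {L}.
Q↔E: latent back-door arc(s) into Q.
size 0: {}; under {} Q still reaches {E,L,S,Y} ∋ E.
size 1: {L}; under {L} Q still reaches {E,S,Y} ∋ E.
Q↔E cannot be blocked by any observed set — no back-door set.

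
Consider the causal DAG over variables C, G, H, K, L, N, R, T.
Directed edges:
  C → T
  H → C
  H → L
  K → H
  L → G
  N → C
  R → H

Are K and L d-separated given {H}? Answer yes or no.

Yes — K ⊥ L | {H}.

Bayes-Ball from K | {H} reaches {R}.
L ∉ reach(K|{H}) ⇒ K ⊥ L | {H}.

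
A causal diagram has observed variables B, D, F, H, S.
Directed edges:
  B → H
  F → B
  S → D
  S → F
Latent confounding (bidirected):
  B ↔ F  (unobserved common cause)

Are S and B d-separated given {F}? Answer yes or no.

No — S and B are d-connected given {F}.

Bayes-Ball from S | {F} reaches {B,D,H}.
B ∈ reach(S|{F}) ⇒ S ⊥̸ B | {F}.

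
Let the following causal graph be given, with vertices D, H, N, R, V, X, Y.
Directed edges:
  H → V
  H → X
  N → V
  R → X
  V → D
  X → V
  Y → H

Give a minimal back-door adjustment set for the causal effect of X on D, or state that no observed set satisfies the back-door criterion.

desc(X)\{X}={D,V}; candidates ⊆ {H,N,R,Y}.
size 0: {}; under {} X still reaches {D,H,R,V,Y} ∋ D.
{H}: X⊥D given {H} in G with X→· removed — back-door holds.

X→D: minimal back-door set {H}.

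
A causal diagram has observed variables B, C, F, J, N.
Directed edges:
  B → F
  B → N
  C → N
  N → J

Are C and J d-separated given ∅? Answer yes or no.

No — C and J are d-connected given ∅.

Bayes-Ball from C | ∅ reaches {J,N}.
J ∈ reach(C|∅) ⇒ C ⊥̸ J | ∅.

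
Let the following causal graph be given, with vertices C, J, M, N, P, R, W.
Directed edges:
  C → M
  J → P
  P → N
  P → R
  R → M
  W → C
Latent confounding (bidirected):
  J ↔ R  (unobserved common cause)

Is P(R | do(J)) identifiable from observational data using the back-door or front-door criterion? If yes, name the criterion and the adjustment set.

P(R|do(J)): frontdoor, adjust for {P}.

desc(J)\{J}={M,N,P,R}; candidates ⊆ {C,W}.
J↔R: latent back-door arc(s) into J.
size 0: {}; under {} J still reaches {M,R} ∋ R.
size 1: {C}, {W}; under {C} J still reaches {M,R} ∋ R.
size 2: {C,W}; under {C,W} J still reaches {M,R} ∋ R.
J↔R cannot be blocked by any observed set — no back-door set.
{P}: (i) intercepts every directed J→R path; (ii) no back-door J→{P}; (iii) {J} blocks every back-door {P}→R. Front-door holds.
P(R|do(J)) = Σ_{P} P(P|J) Σ_{J'} P(R|P,J')P(J').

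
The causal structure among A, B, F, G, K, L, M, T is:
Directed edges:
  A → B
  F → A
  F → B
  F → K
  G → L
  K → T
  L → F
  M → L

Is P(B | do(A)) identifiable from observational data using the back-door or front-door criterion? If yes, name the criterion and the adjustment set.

desc(A)\{A}={B}; candidates ⊆ {F,G,K,L,M,T}.
size 0: {}; under {} A still reaches {B,F,G,K,L,M,T} ∋ B.
{F}: A⊥B given {F} in G with A→· removed — back-door holds.
P(B|do(A)) = Σ_{F} P(B|A,F)·P(F).

P(B|do(A)): backdoor, adjust for {F}.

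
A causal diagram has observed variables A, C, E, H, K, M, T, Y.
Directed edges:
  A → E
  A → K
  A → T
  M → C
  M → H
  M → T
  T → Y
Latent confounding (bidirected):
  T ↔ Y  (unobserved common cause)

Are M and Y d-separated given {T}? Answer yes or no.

No — M and Y are d-connected given {T}.

Bayes-Ball from M | {T} reaches {A,C,E,H,K,Y}.
Y ∈ reach(M|{T}) ⇒ M ⊥̸ Y | {T}.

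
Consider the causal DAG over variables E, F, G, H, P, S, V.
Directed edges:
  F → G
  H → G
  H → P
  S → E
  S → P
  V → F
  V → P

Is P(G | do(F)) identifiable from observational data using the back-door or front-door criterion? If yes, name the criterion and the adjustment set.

desc(F)\{F}={G}; candidates ⊆ {E,H,P,S,V}.
∅: F⊥G given ∅ in G with F→· removed — back-door holds.
P(G|do(F)) = P(G|F) — no adjustment needed.

P(G|do(F)): backdoor, adjust for ∅.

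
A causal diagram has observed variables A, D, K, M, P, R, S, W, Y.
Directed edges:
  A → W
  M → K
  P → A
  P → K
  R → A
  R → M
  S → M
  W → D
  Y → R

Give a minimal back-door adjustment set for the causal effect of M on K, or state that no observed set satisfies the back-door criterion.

desc(M)\{M}={K}; candidates ⊆ {A,D,P,R,S,W,Y}.
∅: M⊥K given ∅ in G with M→· removed — back-door holds.

M→K: minimal back-door set ∅.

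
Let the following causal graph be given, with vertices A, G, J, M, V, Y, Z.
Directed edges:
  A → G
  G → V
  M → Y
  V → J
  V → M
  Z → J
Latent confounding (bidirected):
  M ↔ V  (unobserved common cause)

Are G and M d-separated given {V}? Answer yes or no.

No — G and M are d-connected given {V}.

Bayes-Ball from G | {V} reaches {A,M,Y}.
M ∈ reach(G|{V}) ⇒ G ⊥̸ M | {V}.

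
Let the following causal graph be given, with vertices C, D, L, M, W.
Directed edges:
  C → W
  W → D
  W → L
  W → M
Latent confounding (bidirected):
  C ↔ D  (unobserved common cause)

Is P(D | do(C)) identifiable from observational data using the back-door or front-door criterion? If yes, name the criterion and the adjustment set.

P(D|do(C)): frontdoor, adjust for {W}.

desc(C)\{C}={D,L,M,W}; candidates ⊆ {—}.
C↔D: latent back-door arc(s) into C.
size 0: {}; under {} C still reaches {D} ∋ D.
C↔D cannot be blocked by any observed set — no back-door set.
{W}: (i) intercepts every directed C→D path; (ii) no back-door C→{W}; (iii) {C} blocks every back-door {W}→D. Front-door holds.
P(D|do(C)) = Σ_{W} P(W|C) Σ_{C'} P(D|W,C')P(C').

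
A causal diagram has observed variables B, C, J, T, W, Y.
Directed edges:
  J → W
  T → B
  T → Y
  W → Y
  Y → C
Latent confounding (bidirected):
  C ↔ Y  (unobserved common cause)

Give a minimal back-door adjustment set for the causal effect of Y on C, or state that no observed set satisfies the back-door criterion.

Y→C: no observed back-door set.

desc(Y)\{Y}={C}; candidates ⊆ {B,J,T,W}.
Y↔C: latent back-door arc(s) into Y.
size 0: {}; under {} Y still reaches {B,C,J,T,W} ∋ C.
size 1: {B}, {J}, {T} …(+1); under {B} Y still reaches {C,J,T,W} ∋ C.
size 2: {B,J}, {B,T}, {B,W} …(+3); under {B,J} Y still reaches {C,T,W} ∋ C.
Y↔C cannot be blocked by any observed set — no back-door set.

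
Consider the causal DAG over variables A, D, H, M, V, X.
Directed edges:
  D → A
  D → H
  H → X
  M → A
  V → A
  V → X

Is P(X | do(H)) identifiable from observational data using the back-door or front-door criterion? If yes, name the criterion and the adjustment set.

P(X|do(H)): backdoor, adjust for ∅.

desc(H)\{H}={X}; candidates ⊆ {A,D,M,V}.
∅: H⊥X given ∅ in G with H→· removed — back-door holds.
P(X|do(H)) = P(X|H) — no adjustment needed.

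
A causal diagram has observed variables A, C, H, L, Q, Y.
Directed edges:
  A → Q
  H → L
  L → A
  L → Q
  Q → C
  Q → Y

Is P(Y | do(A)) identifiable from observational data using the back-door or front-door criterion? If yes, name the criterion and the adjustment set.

P(Y|do(A)): backdoor, adjust for {L}.

desc(A)\{A}={C,Q,Y}; candidates ⊆ {H,L}.
size 0: {}; under {} A still reaches {C,H,L,Q,Y} ∋ Y.
{L}: A⊥Y given {L} in G with A→· removed — back-door holds.
P(Y|do(A)) = Σ_{L} P(Y|A,L)·P(L).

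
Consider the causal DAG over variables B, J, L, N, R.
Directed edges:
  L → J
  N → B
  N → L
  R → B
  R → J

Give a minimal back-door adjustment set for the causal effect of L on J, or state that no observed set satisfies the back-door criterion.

desc(L)\{L}={J}; candidates ⊆ {B,N,R}.
∅: L⊥J given ∅ in G with L→· removed — back-door holds.

L→J: minimal back-door set ∅.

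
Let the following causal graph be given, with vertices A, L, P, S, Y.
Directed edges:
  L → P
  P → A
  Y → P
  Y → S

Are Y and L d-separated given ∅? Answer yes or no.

Bayes-Ball from Y | ∅ reaches {A,P,S}.
L ∉ reach(Y|∅) ⇒ Y ⊥ L | ∅.

Yes — Y ⊥ L | ∅.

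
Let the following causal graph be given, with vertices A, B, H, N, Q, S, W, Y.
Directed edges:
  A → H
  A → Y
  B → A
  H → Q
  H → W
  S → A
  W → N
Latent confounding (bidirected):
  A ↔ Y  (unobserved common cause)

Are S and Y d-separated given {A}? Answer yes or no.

Bayes-Ball from S | {A} reaches {B,Y}.
Y ∈ reach(S|{A}) ⇒ S ⊥̸ Y | {A}.

No — S and Y are d-connected given {A}.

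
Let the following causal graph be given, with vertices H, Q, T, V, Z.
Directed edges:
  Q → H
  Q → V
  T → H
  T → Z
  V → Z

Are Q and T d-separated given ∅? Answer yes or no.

Yes — Q ⊥ T | ∅.

Bayes-Ball from Q | ∅ reaches {H,V,Z}.
T ∉ reach(Q|∅) ⇒ Q ⊥ T | ∅.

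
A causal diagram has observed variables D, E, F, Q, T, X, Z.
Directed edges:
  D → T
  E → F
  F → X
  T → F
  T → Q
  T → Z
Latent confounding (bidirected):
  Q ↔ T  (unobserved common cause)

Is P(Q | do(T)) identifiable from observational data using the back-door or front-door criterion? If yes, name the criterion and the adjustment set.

desc(T)\{T}={F,Q,X,Z}; candidates ⊆ {D,E}.
T↔Q: latent back-door arc(s) into T.
size 0: {}; under {} T still reaches {D,Q} ∋ Q.
size 1: {D}, {E}; under {D} T still reaches {Q} ∋ Q.
size 2: {D,E}; under {D,E} T still reaches {Q} ∋ Q.
T↔Q cannot be blocked by any observed set — no back-door set.
No mediator lies on a directed T→…→Q path.
Neither criterion identifies P(Q|do(T)) in this graph.

P(Q|do(T)): not identifiable (no BD/FD set).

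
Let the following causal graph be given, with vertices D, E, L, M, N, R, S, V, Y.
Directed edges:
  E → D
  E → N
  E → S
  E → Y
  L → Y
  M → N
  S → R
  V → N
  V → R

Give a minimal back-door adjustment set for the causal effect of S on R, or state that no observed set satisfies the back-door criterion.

S→R: minimal back-door set ∅.

desc(S)\{S}={R}; candidates ⊆ {D,E,L,M,N,V,Y}.
∅: S⊥R given ∅ in G with S→· removed — back-door holds.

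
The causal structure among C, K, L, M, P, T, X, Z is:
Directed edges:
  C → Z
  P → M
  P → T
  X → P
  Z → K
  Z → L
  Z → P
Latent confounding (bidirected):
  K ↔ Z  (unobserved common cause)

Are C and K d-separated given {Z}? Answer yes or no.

No — C and K are d-connected given {Z}.

Bayes-Ball from C | {Z} reaches {K}.
K ∈ reach(C|{Z}) ⇒ C ⊥̸ K | {Z}.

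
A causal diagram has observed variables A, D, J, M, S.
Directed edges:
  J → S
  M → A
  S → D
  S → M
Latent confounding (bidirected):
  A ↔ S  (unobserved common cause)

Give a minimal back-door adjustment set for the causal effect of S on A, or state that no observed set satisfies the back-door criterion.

S→A: no observed back-door set.

desc(S)\{S}={A,D,M}; candidates ⊆ {J}.
S↔A: latent back-door arc(s) into S.
size 0: {}; under {} S still reaches {A,J} ∋ A.
size 1: {J}; under {J} S still reaches {A} ∋ A.
S↔A cannot be blocked by any observed set — no back-door set.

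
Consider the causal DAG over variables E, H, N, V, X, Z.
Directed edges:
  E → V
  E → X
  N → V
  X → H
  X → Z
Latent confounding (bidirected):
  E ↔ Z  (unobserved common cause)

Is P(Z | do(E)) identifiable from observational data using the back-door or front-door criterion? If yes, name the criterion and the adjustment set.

desc(E)\{E}={H,V,X,Z}; candidates ⊆ {N}.
E↔Z: latent back-door arc(s) into E.
size 0: {}; under {} E still reaches {Z} ∋ Z.
size 1: {N}; under {N} E still reaches {Z} ∋ Z.
E↔Z cannot be blocked by any observed set — no back-door set.
{X}: (i) intercepts every directed E→Z path; (ii) no back-door E→{X}; (iii) {E} blocks every back-door {X}→Z. Front-door holds.
P(Z|do(E)) = Σ_{X} P(X|E) Σ_{E'} P(Z|X,E')P(E').

P(Z|do(E)): frontdoor, adjust for {X}.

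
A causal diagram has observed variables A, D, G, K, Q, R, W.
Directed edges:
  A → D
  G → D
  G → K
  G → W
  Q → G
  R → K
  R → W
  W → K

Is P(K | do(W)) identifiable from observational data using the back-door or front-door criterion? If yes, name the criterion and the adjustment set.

P(K|do(W)): backdoor, adjust for {G, R}.

desc(W)\{W}={K}; candidates ⊆ {A,D,G,Q,R}.
size 0: {}; under {} W still reaches {D,G,K,Q,R} ∋ K.
size 1: {A}, {D}, {G} …(+2); under {A} W still reaches {D,G,K,Q,R} ∋ K.
{G,R}: W⊥K given {G,R} in G with W→· removed — back-door holds.
P(K|do(W)) = Σ_{G,R} P(K|W,G,R)·P(G,R).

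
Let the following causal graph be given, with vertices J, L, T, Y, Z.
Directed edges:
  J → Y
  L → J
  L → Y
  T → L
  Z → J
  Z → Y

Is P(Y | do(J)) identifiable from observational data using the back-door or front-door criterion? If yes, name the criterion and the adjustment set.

desc(J)\{J}={Y}; candidates ⊆ {L,T,Z}.
size 0: {}; under {} J still reaches {L,T,Y,Z} ∋ Y.
size 1: {L}, {T}, {Z}; under {L} J still reaches {Y,Z} ∋ Y.
{L,Z}: J⊥Y given {L,Z} in G with J→· removed — back-door holds.
P(Y|do(J)) = Σ_{L,Z} P(Y|J,L,Z)·P(L,Z).

P(Y|do(J)): backdoor, adjust for {L, Z}.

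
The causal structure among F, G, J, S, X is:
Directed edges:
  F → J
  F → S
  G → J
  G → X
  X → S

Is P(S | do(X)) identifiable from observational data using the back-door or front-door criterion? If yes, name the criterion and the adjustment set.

P(S|do(X)): backdoor, adjust for ∅.

desc(X)\{X}={S}; candidates ⊆ {F,G,J}.
∅: X⊥S given ∅ in G with X→· removed — back-door holds.
P(S|do(X)) = P(S|X) — no adjustment needed.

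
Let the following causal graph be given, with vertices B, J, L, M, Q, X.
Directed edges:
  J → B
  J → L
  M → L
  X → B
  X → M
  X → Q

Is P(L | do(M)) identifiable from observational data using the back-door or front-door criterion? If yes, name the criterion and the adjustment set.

desc(M)\{M}={L}; candidates ⊆ {B,J,Q,X}.
∅: M⊥L given ∅ in G with M→· removed — back-door holds.
P(L|do(M)) = P(L|M) — no adjustment needed.

P(L|do(M)): backdoor, adjust for ∅.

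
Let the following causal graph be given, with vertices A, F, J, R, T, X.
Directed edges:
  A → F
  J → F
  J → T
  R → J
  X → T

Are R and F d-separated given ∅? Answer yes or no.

Bayes-Ball from R | ∅ reaches {F,J,T}.
F ∈ reach(R|∅) ⇒ R ⊥̸ F | ∅.

No — R and F are d-connected given ∅.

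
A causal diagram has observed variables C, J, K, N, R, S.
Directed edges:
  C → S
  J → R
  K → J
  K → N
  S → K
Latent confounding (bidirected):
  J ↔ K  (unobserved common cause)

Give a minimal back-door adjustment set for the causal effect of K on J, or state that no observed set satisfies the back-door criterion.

desc(K)\{K}={J,N,R}; candidates ⊆ {C,S}.
K↔J: latent back-door arc(s) into K.
size 0: {}; under {} K still reaches {C,J,R,S} ∋ J.
size 1: {C}, {S}; under {C} K still reaches {J,R,S} ∋ J.
size 2: {C,S}; under {C,S} K still reaches {J,R} ∋ J.
K↔J cannot be blocked by any observed set — no back-door set.

K→J: no observed back-door set.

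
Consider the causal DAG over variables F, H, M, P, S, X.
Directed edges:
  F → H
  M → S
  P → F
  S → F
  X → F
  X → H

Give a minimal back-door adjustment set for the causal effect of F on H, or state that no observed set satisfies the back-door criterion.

F→H: minimal back-door set {X}.

desc(F)\{F}={H}; candidates ⊆ {M,P,S,X}.
size 0: {}; under {} F still reaches {H,M,P,S,X} ∋ H.
{X}: F⊥H given {X} in G with F→· removed — back-door holds.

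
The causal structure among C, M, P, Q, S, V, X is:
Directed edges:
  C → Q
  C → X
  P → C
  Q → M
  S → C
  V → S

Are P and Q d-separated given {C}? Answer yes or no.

Yes — P ⊥ Q | {C}.

Bayes-Ball from P | {C} reaches {S,V}.
Q ∉ reach(P|{C}) ⇒ P ⊥ Q | {C}.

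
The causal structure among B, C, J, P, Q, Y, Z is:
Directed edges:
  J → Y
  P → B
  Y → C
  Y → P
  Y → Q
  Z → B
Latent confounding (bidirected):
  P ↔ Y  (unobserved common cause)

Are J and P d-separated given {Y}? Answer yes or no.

No — J and P are d-connected given {Y}.

Bayes-Ball from J | {Y} reaches {B,P}.
P ∈ reach(J|{Y}) ⇒ J ⊥̸ P | {Y}.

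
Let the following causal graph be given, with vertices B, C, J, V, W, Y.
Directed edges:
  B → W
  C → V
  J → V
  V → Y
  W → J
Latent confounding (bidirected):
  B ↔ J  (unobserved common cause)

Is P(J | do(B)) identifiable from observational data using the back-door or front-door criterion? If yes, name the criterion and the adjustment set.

desc(B)\{B}={J,V,W,Y}; candidates ⊆ {C}.
B↔J: latent back-door arc(s) into B.
size 0: {}; under {} B still reaches {J,V,Y} ∋ J.
size 1: {C}; under {C} B still reaches {J,V,Y} ∋ J.
B↔J cannot be blocked by any observed set — no back-door set.
{W}: (i) intercepts every directed B→J path; (ii) no back-door B→{W}; (iii) {B} blocks every back-door {W}→J. Front-door holds.
P(J|do(B)) = Σ_{W} P(W|B) Σ_{B'} P(J|W,B')P(B').

P(J|do(B)): frontdoor, adjust for {W}.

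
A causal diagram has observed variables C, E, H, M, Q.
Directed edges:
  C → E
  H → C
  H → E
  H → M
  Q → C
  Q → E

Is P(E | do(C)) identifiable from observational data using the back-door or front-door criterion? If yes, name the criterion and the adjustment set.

desc(C)\{C}={E}; candidates ⊆ {H,M,Q}.
size 0: {}; under {} C still reaches {E,H,M,Q} ∋ E.
size 1: {H}, {M}, {Q}; under {H} C still reaches {E,Q} ∋ E.
{H,Q}: C⊥E given {H,Q} in G with C→· removed — back-door holds.
P(E|do(C)) = Σ_{H,Q} P(E|C,H,Q)·P(H,Q).

P(E|do(C)): backdoor, adjust for {H, Q}.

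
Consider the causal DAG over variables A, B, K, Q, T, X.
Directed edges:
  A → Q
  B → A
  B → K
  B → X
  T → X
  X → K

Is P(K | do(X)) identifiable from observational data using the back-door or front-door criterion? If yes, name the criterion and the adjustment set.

P(K|do(X)): backdoor, adjust for {B}.

desc(X)\{X}={K}; candidates ⊆ {A,B,Q,T}.
size 0: {}; under {} X still reaches {A,B,K,Q,T} ∋ K.
{B}: X⊥K given {B} in G with X→· removed — back-door holds.
P(K|do(X)) = Σ_{B} P(K|X,B)·P(B).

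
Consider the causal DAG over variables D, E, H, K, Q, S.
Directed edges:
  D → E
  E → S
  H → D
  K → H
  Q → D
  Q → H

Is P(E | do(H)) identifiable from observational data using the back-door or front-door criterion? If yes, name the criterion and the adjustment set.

desc(H)\{H}={D,E,S}; candidates ⊆ {K,Q}.
size 0: {}; under {} H still reaches {D,E,K,Q,S} ∋ E.
{Q}: H⊥E given {Q} in G with H→· removed — back-door holds.
P(E|do(H)) = Σ_{Q} P(E|H,Q)·P(Q).

P(E|do(H)): backdoor, adjust for {Q}.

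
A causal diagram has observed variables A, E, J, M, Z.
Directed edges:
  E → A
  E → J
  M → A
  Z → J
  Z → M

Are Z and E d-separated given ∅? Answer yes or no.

Yes — Z ⊥ E | ∅.

Bayes-Ball from Z | ∅ reaches {A,J,M}.
E ∉ reach(Z|∅) ⇒ Z ⊥ E | ∅.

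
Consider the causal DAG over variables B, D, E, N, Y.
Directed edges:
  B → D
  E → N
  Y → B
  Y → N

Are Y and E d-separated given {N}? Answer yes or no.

No — Y and E are d-connected given {N}.

Bayes-Ball from Y | {N} reaches {B,D,E}.
E ∈ reach(Y|{N}) ⇒ Y ⊥̸ E | {N}.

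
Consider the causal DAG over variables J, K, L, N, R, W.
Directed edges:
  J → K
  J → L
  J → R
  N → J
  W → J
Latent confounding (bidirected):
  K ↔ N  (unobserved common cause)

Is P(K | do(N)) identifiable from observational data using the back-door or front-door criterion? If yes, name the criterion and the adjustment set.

desc(N)\{N}={J,K,L,R}; candidates ⊆ {W}.
N↔K: latent back-door arc(s) into N.
size 0: {}; under {} N still reaches {K} ∋ K.
size 1: {W}; under {W} N still reaches {K} ∋ K.
N↔K cannot be blocked by any observed set — no back-door set.
{J}: (i) intercepts every directed N→K path; (ii) no back-door N→{J}; (iii) {N} blocks every back-door {J}→K. Front-door holds.
P(K|do(N)) = Σ_{J} P(J|N) Σ_{N'} P(K|J,N')P(N').

P(K|do(N)): frontdoor, adjust for {J}.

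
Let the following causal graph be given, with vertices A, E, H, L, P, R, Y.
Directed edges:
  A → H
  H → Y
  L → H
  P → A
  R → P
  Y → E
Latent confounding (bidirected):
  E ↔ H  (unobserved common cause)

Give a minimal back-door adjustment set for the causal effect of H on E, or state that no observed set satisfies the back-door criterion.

desc(H)\{H}={E,Y}; candidates ⊆ {A,L,P,R}.
H↔E: latent back-door arc(s) into H.
size 0: {}; under {} H still reaches {A,E,L,P,R} ∋ E.
size 1: {A}, {L}, {P} …(+1); under {A} H still reaches {E,L} ∋ E.
size 2: {A,L}, {A,P}, {A,R} …(+3); under {A,L} H still reaches {E} ∋ E.
H↔E cannot be blocked by any observed set — no back-door set.

H→E: no observed back-door set.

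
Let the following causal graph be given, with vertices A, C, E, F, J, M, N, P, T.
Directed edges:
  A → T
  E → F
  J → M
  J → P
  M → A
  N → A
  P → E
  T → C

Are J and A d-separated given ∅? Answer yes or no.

Bayes-Ball from J | ∅ reaches {A,C,E,F,M,P,T}.
A ∈ reach(J|∅) ⇒ J ⊥̸ A | ∅.

No — J and A are d-connected given ∅.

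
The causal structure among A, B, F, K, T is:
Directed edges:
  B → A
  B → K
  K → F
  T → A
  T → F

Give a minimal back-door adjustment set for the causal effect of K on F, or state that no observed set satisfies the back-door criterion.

desc(K)\{K}={F}; candidates ⊆ {A,B,T}.
∅: K⊥F given ∅ in G with K→· removed — back-door holds.

K→F: minimal back-door set ∅.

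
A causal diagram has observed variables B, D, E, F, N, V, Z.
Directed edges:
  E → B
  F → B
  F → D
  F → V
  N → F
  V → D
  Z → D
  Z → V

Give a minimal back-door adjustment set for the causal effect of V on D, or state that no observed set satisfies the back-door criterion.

V→D: minimal back-door set {F, Z}.

desc(V)\{V}={D}; candidates ⊆ {B,E,F,N,Z}.
size 0: {}; under {} V still reaches {B,D,F,N,Z} ∋ D.
size 1: {B}, {E}, {F} …(+2); under {B} V still reaches {D,E,F,N,Z} ∋ D.
{F,Z}: V⊥D given {F,Z} in G with V→· removed — back-door holds.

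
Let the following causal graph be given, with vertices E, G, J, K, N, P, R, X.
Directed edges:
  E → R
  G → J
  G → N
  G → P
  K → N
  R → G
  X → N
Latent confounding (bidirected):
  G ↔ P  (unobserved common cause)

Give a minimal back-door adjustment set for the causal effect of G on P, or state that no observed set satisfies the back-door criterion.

G→P: no observed back-door set.

desc(G)\{G}={J,N,P}; candidates ⊆ {E,K,R,X}.
G↔P: latent back-door arc(s) into G.
size 0: {}; under {} G still reaches {E,P,R} ∋ P.
size 1: {E}, {K}, {R} …(+1); under {E} G still reaches {P,R} ∋ P.
size 2: {E,K}, {E,R}, {E,X} …(+3); under {E,K} G still reaches {P,R} ∋ P.
G↔P cannot be blocked by any observed set — no back-door set.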